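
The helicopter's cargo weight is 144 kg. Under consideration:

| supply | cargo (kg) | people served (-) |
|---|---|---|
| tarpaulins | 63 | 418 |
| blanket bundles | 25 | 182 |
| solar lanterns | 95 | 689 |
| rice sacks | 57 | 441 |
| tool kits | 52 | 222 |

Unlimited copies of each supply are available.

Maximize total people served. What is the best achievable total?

1064

The ratio ordering already packs tightly: blanket bundles + 2×rice sacks, 139 kg, 1064.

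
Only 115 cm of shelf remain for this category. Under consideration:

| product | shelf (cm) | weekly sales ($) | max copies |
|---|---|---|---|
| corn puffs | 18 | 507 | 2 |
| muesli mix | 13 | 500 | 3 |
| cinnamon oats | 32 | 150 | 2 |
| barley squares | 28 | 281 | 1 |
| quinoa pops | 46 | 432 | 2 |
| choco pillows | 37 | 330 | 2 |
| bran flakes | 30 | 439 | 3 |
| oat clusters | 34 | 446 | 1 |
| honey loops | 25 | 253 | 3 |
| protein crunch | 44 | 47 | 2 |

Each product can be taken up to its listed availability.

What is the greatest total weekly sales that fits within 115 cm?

2960

Taking the top-ratio products first gives 2×corn puffs + 3×muesli mix + bran flakes for 2953 (105 cm).
Dropping bran flakes frees 30 cm; slotting in oat clusters (34 cm) lifts the total to 2960 at 109 cm.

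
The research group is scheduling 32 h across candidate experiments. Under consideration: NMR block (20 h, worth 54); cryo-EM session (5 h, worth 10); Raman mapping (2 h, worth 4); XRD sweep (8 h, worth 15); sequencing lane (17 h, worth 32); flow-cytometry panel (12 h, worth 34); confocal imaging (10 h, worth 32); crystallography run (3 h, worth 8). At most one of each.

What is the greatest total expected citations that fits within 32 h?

90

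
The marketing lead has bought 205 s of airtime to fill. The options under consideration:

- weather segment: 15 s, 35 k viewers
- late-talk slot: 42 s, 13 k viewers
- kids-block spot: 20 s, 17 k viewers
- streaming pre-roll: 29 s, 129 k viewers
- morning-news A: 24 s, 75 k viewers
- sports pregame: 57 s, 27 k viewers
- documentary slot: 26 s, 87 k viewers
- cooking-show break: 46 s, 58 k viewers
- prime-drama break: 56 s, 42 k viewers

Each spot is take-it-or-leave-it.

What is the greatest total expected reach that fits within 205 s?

426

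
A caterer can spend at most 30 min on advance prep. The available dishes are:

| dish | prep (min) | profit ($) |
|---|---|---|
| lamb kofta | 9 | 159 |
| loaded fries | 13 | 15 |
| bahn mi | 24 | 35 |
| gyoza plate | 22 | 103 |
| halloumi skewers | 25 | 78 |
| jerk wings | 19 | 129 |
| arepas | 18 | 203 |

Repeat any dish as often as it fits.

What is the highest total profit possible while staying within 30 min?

477

Taking 3×lamb kofta: 27 min used, 477 in profit.
That's the maximum — no swap from here does better than 477.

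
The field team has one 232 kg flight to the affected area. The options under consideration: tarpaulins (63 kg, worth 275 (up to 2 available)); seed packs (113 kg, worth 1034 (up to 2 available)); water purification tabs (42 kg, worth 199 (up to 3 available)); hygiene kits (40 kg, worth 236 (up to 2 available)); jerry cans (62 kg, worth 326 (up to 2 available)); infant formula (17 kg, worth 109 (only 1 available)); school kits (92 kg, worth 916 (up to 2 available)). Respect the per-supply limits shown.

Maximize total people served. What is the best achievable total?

2068

Greedy by ratio would take infant formula + 2×school kits: 201 kg used, total 1941.
Dropping infant formula frees 17 kg; slotting in hygiene kits (40 kg) lifts the total to 2068 at 224 kg.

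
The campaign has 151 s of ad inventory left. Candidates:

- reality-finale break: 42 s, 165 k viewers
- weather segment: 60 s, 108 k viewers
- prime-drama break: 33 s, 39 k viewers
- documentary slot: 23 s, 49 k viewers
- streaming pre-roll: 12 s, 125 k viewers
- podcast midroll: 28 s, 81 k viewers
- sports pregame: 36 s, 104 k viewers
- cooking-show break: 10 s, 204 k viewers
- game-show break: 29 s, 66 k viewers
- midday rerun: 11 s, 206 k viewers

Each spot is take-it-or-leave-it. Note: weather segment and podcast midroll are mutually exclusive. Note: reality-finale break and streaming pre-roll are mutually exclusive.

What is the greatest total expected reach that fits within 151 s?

Documentary slot + streaming pre-roll + podcast midroll + sports pregame + cooking-show break + game-show break + midday rerun uses 149 of the 151 s and totals 835.
Runner-up reality-finale break + documentary slot + podcast midroll + sports pregame + cooking-show break + midday rerun tops out at 809.

835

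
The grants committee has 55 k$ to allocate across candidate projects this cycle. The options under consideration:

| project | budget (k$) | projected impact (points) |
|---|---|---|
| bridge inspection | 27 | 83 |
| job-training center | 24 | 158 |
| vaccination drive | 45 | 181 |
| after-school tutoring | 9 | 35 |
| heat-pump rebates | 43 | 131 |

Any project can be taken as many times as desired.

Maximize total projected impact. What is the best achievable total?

The ratio ordering already packs tightly: 2×job-training center, 48 k$, 316.
Nothing else within 55 k$ beats 316.

316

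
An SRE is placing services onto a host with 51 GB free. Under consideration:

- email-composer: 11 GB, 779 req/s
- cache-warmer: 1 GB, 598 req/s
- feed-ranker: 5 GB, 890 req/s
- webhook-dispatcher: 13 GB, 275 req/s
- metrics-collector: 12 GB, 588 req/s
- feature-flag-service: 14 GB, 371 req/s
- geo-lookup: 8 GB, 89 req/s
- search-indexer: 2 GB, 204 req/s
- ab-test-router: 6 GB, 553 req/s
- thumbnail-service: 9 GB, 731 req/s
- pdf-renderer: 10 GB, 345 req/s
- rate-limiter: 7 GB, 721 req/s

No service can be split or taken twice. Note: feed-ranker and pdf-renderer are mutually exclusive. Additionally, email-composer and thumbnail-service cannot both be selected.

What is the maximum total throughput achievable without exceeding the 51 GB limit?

Taking cache-warmer + feed-ranker + metrics-collector + geo-lookup + search-indexer + ab-test-router + thumbnail-service + rate-limiter: 50 GB used, 4374 in throughput.

4374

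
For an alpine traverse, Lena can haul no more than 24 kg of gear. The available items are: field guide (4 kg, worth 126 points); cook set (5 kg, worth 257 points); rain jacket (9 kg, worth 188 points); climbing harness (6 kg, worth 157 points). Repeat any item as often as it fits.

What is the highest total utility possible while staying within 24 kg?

1154

Taking field guide + 4×cook set: 24 kg used, 1154 in utility.
No other feasible combination exceeds 1154.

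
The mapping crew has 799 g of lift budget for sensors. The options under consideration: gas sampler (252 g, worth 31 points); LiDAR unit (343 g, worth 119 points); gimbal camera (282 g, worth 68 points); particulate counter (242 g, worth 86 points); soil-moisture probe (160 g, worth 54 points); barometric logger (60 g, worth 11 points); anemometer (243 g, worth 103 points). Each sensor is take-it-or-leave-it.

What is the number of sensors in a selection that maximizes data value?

Best achievable data value is 276.
One optimal bundle: LiDAR unit + soil-moisture probe + anemometer (746 g).
Any selection reaching 276 contains exactly 3 sensors.

3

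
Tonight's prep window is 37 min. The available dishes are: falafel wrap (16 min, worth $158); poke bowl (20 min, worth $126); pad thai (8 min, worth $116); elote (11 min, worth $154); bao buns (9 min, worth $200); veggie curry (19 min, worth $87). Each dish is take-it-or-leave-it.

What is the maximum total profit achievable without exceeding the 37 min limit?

512

By profit per min: bao buns 22.22, pad thai 14.50, elote 14.00 lead.
Taking the top-ratio dishes first gives pad thai + elote + bao buns for 470 (28 min).
Replace pad thai with falafel wrap: the trade gains 42 net, giving 512 at 36 min.
Next best is falafel wrap + pad thai + bao buns at 474 (33 min) — short by 38.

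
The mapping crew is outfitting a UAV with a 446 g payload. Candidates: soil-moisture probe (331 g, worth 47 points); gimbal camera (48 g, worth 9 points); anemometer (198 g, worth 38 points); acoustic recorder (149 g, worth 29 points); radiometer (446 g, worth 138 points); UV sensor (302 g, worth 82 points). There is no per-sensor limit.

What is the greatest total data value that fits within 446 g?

138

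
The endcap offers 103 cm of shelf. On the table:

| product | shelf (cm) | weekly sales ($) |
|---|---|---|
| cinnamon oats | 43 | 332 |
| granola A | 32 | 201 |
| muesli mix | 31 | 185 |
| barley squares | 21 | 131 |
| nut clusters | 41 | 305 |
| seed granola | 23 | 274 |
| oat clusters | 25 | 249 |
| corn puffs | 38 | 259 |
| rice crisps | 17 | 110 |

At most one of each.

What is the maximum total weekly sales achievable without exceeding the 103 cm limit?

892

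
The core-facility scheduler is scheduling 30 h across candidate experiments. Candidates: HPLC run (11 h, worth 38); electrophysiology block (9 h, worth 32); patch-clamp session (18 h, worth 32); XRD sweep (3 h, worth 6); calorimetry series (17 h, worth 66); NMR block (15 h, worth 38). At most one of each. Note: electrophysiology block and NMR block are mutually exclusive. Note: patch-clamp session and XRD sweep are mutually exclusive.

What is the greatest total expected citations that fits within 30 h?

HPLC run + calorimetry series uses 28 of the 30 h and totals 104.
Every other selection either busts 30 h or breaks a pairing rule or fails to beat 104.

104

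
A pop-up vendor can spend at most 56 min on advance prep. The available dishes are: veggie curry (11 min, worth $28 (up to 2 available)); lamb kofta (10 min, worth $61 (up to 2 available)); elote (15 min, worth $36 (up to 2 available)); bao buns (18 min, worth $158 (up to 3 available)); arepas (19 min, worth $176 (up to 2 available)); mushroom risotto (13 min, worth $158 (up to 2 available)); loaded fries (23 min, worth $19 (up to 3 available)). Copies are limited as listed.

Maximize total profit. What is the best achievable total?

Taking lamb kofta + arepas + 2×mushroom risotto: 55 min used, 553 in profit.
That's the maximum — no swap from here does better than 553.

553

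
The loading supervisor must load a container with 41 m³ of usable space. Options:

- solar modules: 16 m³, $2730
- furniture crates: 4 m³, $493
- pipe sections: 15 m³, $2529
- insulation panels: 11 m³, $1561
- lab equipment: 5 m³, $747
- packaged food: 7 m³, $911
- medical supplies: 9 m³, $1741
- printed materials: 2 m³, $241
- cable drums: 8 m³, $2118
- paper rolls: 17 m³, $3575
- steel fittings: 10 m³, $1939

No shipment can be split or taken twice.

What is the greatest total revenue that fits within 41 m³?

8423

The ratio heuristic lands on lab equipment + cable drums + paper rolls + steel fittings (8379) but leaves 1 m³ idle.
Dropping lab equipment and steel fittings frees 15 m³; slotting in solar modules (16 m³) lifts the total to 8423 at 41 m³.
An exhaustive check of the 2048 subsets confirms 8423.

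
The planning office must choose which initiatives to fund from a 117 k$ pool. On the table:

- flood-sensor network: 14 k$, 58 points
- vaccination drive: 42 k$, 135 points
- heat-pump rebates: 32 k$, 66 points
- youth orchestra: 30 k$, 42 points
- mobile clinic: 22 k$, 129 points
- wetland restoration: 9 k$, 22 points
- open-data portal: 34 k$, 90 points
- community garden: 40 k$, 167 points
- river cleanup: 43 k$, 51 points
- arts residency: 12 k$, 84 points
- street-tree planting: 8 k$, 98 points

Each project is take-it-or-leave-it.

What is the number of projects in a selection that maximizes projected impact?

5

The maximum projected impact within 117 k$ is 568.
One optimal bundle: mobile clinic + open-data portal + community garden + arts residency + street-tree planting (116 k$).
All optima have 5 projects.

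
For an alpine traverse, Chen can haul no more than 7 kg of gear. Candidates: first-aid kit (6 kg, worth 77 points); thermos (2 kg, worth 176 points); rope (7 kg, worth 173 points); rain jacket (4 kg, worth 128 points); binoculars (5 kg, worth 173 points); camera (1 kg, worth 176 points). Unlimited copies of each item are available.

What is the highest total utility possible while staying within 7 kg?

1232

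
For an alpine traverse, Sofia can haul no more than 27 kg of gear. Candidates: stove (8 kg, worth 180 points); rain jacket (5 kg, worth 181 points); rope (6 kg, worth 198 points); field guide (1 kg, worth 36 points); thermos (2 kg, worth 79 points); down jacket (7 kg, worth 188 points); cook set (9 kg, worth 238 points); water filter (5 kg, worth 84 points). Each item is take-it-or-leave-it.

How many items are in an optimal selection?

The maximum utility within 27 kg is 805.
rain jacket + rope + down jacket + cook set hits 805 at 27 kg.
Every optimal selection uses 4 items.

4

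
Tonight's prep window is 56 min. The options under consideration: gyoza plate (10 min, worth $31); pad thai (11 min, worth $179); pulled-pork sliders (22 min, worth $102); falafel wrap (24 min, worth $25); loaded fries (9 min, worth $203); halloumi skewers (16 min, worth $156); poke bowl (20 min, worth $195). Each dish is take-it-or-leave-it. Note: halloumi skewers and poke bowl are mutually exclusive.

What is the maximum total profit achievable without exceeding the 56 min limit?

608

Best packing: gyoza plate + pad thai + loaded fries + poke bowl — 50 min, 608 total.
An exhaustive check of the 128 subsets confirms 608.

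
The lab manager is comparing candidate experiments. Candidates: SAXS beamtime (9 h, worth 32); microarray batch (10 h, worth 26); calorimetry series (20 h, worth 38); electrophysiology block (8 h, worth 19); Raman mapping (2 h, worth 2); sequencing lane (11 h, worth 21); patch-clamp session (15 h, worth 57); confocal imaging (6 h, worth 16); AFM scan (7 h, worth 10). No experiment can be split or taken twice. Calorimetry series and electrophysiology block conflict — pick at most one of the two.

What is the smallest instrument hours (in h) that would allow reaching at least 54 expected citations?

Look for the lowest-instrument combination reaching 54.
patch-clamp session: 57 expected citations at 15 h.
No combination under 15 h hits 54.

15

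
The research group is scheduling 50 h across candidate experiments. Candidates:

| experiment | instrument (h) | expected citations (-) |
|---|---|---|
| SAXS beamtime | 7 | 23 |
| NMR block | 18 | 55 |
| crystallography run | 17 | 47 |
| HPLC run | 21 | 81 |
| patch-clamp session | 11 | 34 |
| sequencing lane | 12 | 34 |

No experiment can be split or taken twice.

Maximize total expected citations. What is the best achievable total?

By expected citations per h: HPLC run 3.86, SAXS beamtime 3.29, patch-clamp session 3.09, NMR block 3.06 lead.
A density-first pass picks SAXS beamtime + HPLC run + patch-clamp session — 138 at 39 h.
Dropping SAXS beamtime frees 7 h; slotting in NMR block (18 h) lifts the total to 170 at 50 h.
Next best is crystallography run + HPLC run + patch-clamp session at 162 (49 h) — short by 8.

170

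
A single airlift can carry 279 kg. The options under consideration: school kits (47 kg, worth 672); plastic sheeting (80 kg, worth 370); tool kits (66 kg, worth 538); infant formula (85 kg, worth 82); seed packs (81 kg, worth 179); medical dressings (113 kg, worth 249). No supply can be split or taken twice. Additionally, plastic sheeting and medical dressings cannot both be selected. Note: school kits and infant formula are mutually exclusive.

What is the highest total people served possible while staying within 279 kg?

Ranking by ratio (people served/kg): school kits 14.30, tool kits 8.15, plastic sheeting 4.62, seed packs 2.21.
The ratio ordering already packs tightly: school kits + plastic sheeting + tool kits + seed packs, 274 kg, 1759.

1759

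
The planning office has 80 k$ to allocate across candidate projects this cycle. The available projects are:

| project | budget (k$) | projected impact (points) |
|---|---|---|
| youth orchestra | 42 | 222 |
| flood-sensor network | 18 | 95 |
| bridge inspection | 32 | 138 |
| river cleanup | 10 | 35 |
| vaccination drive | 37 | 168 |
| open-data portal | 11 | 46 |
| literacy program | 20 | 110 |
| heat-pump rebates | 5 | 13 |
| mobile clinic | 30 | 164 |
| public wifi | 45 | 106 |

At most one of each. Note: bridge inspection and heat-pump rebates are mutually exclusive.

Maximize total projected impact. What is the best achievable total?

427

Taking the top-ratio projects first gives flood-sensor network + open-data portal + literacy program + mobile clinic for 415 (79 k$).
Dropping open-data portal and mobile clinic frees 41 k$; slotting in youth orchestra (42 k$) lifts the total to 427 at 80 k$.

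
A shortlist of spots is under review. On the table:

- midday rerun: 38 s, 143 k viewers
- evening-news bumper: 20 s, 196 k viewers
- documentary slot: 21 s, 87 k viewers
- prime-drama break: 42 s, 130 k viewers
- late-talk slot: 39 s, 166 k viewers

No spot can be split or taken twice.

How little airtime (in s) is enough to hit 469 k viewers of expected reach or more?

97

Look for the lowest-airtime combination reaching 469.
midday rerun + evening-news bumper + late-talk slot: 505 expected reach at 97 s.
Below 97 s the best achievable stays under 469.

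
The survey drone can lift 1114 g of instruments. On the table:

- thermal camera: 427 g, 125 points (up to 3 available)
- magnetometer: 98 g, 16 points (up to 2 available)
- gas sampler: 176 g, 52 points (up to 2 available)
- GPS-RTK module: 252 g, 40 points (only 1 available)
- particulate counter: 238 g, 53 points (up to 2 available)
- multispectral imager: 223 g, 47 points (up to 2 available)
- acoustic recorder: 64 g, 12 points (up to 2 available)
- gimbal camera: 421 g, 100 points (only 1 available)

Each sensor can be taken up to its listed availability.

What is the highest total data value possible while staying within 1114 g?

314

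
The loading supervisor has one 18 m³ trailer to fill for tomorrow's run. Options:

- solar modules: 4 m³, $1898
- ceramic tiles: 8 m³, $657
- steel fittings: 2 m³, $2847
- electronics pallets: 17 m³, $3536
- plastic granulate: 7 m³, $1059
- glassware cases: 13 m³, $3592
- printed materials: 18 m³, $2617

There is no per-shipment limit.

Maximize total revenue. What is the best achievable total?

25623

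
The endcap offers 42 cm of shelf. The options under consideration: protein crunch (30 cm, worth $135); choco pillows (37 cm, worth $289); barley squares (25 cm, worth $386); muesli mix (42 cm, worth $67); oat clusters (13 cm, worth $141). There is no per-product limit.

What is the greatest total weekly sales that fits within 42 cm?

527

The ratio ordering already packs tightly: barley squares + oat clusters, 38 cm, 527.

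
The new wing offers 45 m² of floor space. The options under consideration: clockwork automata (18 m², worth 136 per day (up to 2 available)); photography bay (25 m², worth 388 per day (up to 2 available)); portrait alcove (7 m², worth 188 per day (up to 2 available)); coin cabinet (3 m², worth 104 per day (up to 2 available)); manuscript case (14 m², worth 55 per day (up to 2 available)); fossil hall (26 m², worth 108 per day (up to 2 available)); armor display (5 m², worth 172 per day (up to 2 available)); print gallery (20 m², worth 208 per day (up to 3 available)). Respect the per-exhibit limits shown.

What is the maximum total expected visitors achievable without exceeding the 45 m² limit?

Taking the top-ratio exhibits first gives 2×portrait alcove + 2×coin cabinet + manuscript case + 2×armor display for 983 (44 m²).
Dropping portrait alcove and coin cabinet and manuscript case frees 24 m²; slotting in photography bay (25 m²) lifts the total to 1024 at 45 m².
Every other selection either busts 45 m² or exceeds an availability limit or fails to beat 1024.

1024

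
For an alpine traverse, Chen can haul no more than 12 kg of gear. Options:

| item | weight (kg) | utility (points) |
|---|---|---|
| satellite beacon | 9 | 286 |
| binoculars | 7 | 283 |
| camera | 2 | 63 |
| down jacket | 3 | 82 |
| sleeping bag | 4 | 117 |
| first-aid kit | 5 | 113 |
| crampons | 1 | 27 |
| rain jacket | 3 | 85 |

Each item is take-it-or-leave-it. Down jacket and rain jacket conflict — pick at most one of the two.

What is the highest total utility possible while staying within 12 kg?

Ranking by ratio (utility/kg): binoculars 40.43, satellite beacon 31.78, camera 31.50.
The ratio ordering already packs tightly: binoculars + camera + rain jacket, 12 kg, 431.
Next best is binoculars + camera + down jacket at 428 (12 kg) — short by 3.

431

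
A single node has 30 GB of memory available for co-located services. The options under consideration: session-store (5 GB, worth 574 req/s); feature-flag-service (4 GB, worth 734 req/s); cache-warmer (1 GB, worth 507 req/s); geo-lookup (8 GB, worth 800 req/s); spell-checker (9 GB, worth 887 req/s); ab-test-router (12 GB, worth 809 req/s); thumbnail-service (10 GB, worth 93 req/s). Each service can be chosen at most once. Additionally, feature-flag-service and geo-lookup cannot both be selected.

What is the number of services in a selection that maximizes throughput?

The maximum throughput within 30 GB is 3004.
One optimal bundle: session-store + feature-flag-service + spell-checker + ab-test-router (30 GB).
All optima have 4 services.

4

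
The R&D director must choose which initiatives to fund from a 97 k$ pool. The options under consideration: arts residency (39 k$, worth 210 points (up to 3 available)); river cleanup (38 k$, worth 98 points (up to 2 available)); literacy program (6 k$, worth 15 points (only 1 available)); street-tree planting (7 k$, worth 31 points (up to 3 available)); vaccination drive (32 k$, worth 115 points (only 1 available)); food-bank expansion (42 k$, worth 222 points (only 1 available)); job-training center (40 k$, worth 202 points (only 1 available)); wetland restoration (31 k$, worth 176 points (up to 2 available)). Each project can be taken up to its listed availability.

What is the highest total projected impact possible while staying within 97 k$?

494

The ratio heuristic lands on literacy program + 3×street-tree planting + 2×wetland restoration (460) but leaves 8 k$ idle.
Replace wetland restoration with arts residency: the trade gains 34 net, giving 494 at 97 k$.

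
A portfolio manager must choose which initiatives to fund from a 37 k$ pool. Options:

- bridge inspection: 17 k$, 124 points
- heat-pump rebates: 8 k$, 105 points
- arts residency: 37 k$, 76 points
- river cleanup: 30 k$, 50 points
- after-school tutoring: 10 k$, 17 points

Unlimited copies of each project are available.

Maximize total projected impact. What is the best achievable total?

420

Taking 4×heat-pump rebates: 32 k$ used, 420 in projected impact.
That's the maximum — no swap from here does better than 420.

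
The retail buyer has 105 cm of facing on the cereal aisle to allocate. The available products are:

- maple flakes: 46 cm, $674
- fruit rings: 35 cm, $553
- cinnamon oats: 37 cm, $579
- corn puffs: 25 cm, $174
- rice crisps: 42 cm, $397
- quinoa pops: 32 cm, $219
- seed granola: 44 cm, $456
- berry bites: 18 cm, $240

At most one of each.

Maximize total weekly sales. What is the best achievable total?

1493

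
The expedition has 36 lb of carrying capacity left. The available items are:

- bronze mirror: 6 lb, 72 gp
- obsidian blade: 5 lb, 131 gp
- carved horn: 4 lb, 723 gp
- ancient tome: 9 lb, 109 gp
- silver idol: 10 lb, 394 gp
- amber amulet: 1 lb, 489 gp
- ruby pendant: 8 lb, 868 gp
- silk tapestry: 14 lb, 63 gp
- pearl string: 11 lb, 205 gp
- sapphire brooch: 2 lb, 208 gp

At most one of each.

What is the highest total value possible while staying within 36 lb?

2887

Ranking by ratio (value/lb): amber amulet 489.00, carved horn 180.75, ruby pendant 108.50.
A density-first pass picks bronze mirror + obsidian blade + carved horn + silver idol + amber amulet + ruby pendant + sapphire brooch — 2885 at 36 lb.
The 11 lb tied up in bronze mirror and obsidian blade is better spent on pearl string — total rises to 2887 (36 lb).
The closest alternative, bronze mirror + obsidian blade + carved horn + silver idol + amber amulet + ruby pendant + sapphire brooch, reaches only 2885.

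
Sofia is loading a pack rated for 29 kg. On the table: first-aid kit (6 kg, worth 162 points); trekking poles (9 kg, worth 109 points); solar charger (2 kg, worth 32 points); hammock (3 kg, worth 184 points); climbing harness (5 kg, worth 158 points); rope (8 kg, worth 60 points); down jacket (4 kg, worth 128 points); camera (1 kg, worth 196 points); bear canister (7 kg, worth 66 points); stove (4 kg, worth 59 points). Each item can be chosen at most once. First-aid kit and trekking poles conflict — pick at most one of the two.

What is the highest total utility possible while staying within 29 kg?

926

Taking the top-ratio items first gives first-aid kit + solar charger + hammock + climbing harness + down jacket + camera + stove for 919 (25 kg).
Replace stove with bear canister: the trade gains 7 net, giving 926 at 28 kg.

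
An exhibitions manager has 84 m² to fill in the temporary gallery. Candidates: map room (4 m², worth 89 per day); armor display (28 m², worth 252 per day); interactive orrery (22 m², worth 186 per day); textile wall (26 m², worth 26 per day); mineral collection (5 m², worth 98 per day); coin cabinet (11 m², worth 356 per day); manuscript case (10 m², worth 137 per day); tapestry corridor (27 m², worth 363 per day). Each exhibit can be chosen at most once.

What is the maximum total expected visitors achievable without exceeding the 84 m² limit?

1229

Taking map room + interactive orrery + mineral collection + coin cabinet + manuscript case + tapestry corridor: 79 m² used, 1229 in expected visitors.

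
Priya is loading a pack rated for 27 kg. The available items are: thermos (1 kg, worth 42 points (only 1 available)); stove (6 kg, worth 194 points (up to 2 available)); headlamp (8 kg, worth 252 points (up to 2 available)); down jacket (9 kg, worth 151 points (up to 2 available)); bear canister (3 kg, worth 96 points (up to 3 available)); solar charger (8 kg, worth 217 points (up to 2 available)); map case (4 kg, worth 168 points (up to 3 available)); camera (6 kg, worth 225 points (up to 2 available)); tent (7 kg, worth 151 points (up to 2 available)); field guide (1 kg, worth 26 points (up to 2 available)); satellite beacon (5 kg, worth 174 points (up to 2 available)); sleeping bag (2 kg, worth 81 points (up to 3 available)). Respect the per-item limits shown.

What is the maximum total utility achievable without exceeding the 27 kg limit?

Greedy by ratio would take thermos + 3×map case + camera + 2×field guide + 3×sleeping bag: 27 kg used, total 1066.
Dropping 2×field guide and 2×sleeping bag frees 6 kg; slotting in camera (6 kg) lifts the total to 1077 at 27 kg.

1077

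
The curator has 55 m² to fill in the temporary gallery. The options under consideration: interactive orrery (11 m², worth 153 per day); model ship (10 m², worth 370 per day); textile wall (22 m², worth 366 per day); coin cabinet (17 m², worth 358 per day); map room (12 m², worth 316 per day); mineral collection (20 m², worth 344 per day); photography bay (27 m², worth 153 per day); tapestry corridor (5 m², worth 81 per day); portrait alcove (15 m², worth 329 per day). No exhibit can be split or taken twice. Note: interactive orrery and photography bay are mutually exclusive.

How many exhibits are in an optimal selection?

4

Best achievable expected visitors is 1373.
One optimal bundle: model ship + coin cabinet + map room + portrait alcove (54 m²).
All optima have 4 exhibits.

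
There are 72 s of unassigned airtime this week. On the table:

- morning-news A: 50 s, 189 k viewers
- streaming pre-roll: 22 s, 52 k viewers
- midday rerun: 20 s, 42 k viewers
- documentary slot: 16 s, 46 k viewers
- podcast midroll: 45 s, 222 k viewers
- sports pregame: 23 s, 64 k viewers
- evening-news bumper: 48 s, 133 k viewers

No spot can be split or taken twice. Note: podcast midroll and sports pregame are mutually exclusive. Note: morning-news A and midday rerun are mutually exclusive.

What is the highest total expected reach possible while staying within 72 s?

274

Density check — podcast midroll 4.93, morning-news A 3.78, documentary slot 2.88 are the best per s.
Greedy by ratio would take documentary slot + podcast midroll: 61 s used, total 268.
Dropping documentary slot frees 16 s; slotting in streaming pre-roll (22 s) lifts the total to 274 at 67 s.
That's the maximum — no feasible swap from here does better than 274.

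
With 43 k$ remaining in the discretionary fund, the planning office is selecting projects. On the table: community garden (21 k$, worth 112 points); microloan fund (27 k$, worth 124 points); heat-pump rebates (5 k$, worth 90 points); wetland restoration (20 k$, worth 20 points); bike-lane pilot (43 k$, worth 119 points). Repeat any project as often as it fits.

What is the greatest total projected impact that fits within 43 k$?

The ratio ordering already packs tightly: 8×heat-pump rebates, 40 k$, 720.
That's the maximum — no swap from here does better than 720.

720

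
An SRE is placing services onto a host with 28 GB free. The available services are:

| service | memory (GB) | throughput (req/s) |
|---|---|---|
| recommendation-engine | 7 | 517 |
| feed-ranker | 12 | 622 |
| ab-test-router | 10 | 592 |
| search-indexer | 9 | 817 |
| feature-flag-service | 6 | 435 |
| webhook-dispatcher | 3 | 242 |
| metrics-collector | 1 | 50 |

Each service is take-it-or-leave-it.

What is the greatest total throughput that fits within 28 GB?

2086

Ranking by ratio (throughput/GB): search-indexer 90.78, webhook-dispatcher 80.67, recommendation-engine 73.86.
Greedy by ratio would take recommendation-engine + search-indexer + feature-flag-service + webhook-dispatcher + metrics-collector: 26 GB used, total 2061.
Replace recommendation-engine and metrics-collector with ab-test-router: the trade gains 25 net, giving 2086 at 28 GB.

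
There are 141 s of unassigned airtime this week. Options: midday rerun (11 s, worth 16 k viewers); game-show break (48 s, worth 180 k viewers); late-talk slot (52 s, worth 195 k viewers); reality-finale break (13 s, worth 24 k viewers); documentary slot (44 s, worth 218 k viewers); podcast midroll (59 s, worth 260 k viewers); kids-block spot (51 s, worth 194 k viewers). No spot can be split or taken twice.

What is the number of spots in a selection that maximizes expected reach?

4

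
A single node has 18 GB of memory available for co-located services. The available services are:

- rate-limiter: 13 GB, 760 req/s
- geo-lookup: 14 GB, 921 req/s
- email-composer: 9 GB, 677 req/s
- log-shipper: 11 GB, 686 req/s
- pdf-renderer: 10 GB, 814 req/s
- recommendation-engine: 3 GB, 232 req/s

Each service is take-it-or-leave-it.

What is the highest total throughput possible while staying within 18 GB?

1153

Greedy by ratio would take pdf-renderer + recommendation-engine: 13 GB used, total 1046.
Dropping pdf-renderer frees 10 GB; slotting in geo-lookup (14 GB) lifts the total to 1153 at 17 GB.
Nothing else within 18 GB beats 1153.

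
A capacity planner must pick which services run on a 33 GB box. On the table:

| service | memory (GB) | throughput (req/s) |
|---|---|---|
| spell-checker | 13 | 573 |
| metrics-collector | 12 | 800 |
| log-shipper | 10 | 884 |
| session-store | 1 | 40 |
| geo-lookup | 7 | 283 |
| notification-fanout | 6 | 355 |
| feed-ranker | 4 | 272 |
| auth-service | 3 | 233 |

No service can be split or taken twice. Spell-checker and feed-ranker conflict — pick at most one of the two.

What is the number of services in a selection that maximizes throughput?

5

Best achievable throughput is 2351.
For example metrics-collector + log-shipper + session-store + notification-fanout + feed-ranker achieves it, using 33 GB.
All optima have 5 services.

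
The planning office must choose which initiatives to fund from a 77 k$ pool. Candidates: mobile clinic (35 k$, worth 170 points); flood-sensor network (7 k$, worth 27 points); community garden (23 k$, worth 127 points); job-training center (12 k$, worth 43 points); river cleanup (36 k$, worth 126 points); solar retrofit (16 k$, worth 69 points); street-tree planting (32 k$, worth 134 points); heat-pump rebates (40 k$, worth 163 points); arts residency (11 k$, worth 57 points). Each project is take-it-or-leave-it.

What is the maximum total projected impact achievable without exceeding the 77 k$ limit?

381

Taking mobile clinic + flood-sensor network + community garden + arts residency: 76 k$ used, 381 in projected impact.
No other feasible combination exceeds 381.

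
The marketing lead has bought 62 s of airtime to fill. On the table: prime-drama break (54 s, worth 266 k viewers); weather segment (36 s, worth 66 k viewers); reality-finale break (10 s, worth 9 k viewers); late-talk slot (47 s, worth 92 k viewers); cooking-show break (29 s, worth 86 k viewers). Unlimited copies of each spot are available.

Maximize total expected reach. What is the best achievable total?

266

Prime-drama break uses 54 of the 62 s and totals 266.
Nothing else within 62 s beats 266.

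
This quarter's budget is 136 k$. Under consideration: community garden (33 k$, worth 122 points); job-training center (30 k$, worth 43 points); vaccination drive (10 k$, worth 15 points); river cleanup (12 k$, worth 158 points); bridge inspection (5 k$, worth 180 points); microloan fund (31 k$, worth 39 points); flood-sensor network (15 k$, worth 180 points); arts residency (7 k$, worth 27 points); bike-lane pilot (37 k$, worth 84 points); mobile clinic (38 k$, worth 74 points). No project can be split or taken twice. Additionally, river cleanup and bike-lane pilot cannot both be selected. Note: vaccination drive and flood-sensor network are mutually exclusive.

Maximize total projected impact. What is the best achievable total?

757

Best packing: community garden + job-training center + river cleanup + bridge inspection + flood-sensor network + mobile clinic — 133 k$, 757 total.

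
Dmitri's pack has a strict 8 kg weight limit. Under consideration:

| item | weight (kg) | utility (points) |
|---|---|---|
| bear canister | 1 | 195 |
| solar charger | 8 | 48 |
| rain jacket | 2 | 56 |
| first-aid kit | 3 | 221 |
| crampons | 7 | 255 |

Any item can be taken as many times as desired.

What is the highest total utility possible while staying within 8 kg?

1560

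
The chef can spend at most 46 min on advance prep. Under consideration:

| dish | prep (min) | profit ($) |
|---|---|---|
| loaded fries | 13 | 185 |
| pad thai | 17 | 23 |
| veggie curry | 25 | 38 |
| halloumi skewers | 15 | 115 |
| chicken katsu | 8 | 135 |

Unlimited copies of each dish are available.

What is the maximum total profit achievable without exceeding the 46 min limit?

725

A density-first pass picks 5×chicken katsu — 675 at 40 min.
Replace chicken katsu with loaded fries: the trade gains 50 net, giving 725 at 45 min.
No other feasible combination exceeds 725.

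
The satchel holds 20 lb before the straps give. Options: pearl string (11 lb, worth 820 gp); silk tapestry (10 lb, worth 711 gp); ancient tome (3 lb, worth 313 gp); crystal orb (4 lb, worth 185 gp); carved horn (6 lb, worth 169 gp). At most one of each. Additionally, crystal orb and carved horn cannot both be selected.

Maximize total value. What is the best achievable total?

1318

By value per lb: ancient tome 104.33, pearl string 74.55, silk tapestry 71.10, crystal orb 46.25 lead.
Taking pearl string + ancient tome + crystal orb: 18 lb used, 1318 in value.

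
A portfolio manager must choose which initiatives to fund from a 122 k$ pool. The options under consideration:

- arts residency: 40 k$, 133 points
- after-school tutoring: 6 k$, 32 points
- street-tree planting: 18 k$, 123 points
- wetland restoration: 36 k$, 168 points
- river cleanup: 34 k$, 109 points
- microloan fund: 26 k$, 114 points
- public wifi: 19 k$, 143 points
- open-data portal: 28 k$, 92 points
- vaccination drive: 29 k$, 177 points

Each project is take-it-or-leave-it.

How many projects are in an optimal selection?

5

Optimal total is 649.
One optimal bundle: street-tree planting + microloan fund + public wifi + open-data portal + vaccination drive (120 k$).
Every optimal selection uses 5 projects.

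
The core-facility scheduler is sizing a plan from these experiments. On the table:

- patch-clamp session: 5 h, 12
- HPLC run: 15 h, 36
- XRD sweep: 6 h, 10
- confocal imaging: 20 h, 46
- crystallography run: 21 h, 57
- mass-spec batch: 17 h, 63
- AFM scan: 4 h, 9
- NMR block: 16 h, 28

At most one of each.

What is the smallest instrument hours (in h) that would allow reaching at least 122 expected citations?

Need the lightest bundle worth ≥ 122.
crystallography run + mass-spec batch + AFM scan reaches 129 using 42 h.
No combination under 42 h hits 122.

42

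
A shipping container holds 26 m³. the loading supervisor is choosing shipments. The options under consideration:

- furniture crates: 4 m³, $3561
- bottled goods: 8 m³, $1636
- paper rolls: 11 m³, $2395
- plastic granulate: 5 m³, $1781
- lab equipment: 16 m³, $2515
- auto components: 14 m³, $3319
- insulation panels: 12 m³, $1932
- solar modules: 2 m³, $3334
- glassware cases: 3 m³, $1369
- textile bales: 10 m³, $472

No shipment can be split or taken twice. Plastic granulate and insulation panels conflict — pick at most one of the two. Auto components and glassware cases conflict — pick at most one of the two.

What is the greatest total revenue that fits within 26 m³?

12440

Furniture crates + paper rolls + plastic granulate + solar modules + glassware cases uses 25 of the 26 m³ and totals 12440.
Next best is furniture crates + plastic granulate + auto components + solar modules at 11995 (25 m³) — short by 445.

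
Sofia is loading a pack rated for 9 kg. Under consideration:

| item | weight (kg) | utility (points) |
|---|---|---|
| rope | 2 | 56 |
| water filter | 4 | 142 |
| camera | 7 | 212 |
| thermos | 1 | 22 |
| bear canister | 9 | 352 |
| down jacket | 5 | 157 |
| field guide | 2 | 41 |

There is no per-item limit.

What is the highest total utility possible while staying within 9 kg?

352

Best packing: bear canister — 9 kg, 352 total.
No other feasible combination exceeds 352.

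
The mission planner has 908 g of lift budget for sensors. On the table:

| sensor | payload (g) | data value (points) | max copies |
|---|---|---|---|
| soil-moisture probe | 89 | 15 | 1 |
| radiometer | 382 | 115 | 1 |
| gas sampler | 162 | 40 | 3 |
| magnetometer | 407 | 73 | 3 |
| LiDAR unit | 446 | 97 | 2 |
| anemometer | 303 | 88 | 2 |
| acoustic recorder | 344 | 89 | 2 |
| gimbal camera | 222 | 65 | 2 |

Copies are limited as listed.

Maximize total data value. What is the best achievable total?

A density-first pass picks radiometer + 2×gimbal camera — 245 at 826 g.
The 222 g tied up in gimbal camera is better spent on anemometer — total rises to 268 (907 g).
Every other selection either busts 908 g or exceeds an availability limit or fails to beat 268.

268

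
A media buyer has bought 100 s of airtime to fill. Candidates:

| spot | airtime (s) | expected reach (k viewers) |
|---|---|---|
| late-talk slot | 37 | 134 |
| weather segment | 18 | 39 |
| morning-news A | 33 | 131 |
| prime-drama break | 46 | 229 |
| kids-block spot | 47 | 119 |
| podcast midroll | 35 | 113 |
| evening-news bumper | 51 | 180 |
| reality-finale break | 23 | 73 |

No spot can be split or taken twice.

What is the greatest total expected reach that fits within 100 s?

Greedy by ratio would take weather segment + morning-news A + prime-drama break: 97 s used, total 399.
The 51 s tied up in weather segment and morning-news A is better spent on evening-news bumper — total rises to 409 (97 s).
Runner-up weather segment + morning-news A + prime-drama break tops out at 399.

409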